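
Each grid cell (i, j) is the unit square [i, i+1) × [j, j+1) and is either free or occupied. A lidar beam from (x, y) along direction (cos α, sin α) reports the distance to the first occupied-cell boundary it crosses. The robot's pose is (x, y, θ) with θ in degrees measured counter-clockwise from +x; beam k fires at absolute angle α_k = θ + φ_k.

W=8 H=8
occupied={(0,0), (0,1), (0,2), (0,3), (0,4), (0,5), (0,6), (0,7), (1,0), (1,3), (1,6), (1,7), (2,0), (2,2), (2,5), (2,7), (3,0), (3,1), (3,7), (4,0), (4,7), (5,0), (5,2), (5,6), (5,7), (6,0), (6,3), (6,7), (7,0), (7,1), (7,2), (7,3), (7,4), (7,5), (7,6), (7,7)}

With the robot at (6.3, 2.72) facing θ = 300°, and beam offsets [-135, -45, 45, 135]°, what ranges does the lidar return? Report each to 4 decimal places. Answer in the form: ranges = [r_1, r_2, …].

ranges = [0.3106, 1.7807, 0.7247, 0.2899]

beam 1: φ=-135°, α=165°
  cosα=-0.9659 sinα=0.2588 | (6,2) | tMaxX 0.3106 tMaxY 1.0818 | tΔX 1.0353 tΔY 3.8637
    t=0.3106 [x] (5,2) — stop
  → r_1 = 0.3106
beam 2: φ=-45°, α=255°
  cosα=-0.2588 sinα=-0.9659 | (6,2) | tMaxX 1.1591 tMaxY 0.7454 | tΔX 3.8637 tΔY 1.0353
    t=0.7454 [y] (6,1)
    t=1.1591 [x] (5,1)
    t=1.7807 [y] (5,0) — stop
  → r_2 = 1.7807
beam 3: φ=45°, α=345°
  cosα=0.9659 sinα=-0.2588 | (6,2) | tMaxX 0.7247 tMaxY 2.7819 | tΔX 1.0353 tΔY 3.8637
    t=0.7247 [x] (7,2) — stop
  → r_3 = 0.7247
beam 4: φ=135°, α=75°
  cosα=0.2588 sinα=0.9659 | (6,2) | tMaxX 2.7046 tMaxY 0.2899 | tΔX 3.8637 tΔY 1.0353
    t=0.2899 [y] (6,3) — stop
  → r_4 = 0.2899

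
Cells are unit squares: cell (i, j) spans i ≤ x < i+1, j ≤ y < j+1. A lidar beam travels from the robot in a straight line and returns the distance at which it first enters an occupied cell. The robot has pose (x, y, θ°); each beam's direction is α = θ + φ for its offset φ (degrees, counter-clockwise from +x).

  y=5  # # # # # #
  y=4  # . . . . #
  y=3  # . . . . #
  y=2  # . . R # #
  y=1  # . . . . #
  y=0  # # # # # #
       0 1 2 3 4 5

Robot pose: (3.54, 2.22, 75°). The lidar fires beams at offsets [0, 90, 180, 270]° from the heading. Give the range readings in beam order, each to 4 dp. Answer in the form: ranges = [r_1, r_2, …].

beam 1: φ=0°, α=75°
  cosα=0.2588 sinα=0.9659 | (3,2) | tMaxX 1.7773 tMaxY 0.8075 | tΔX 3.8637 tΔY 1.0353
    t=0.8075 [y] (3,3)
    t=1.7773 [x] (4,3)
    t=1.8428 [y] (4,4)
    t=2.8781 [y] (4,5) — stop
  → r_1 = 2.8781
beam 2: φ=90°, α=165°
  cosα=-0.9659 sinα=0.2588 | (3,2) | tMaxX 0.5590 tMaxY 3.0137 | tΔX 1.0353 tΔY 3.8637
    t=0.5590 [x] (2,2)
    t=1.5943 [x] (1,2)
    t=2.6296 [x] (0,2) — stop
  → r_2 = 2.6296
beam 3: φ=180°, α=255°
  cosα=-0.2588 sinα=-0.9659 | (3,2) | tMaxX 2.0864 tMaxY 0.2278 | tΔX 3.8637 tΔY 1.0353
    t=0.2278 [y] (3,1)
    t=1.2630 [y] (3,0) — stop
  → r_3 = 1.2630
beam 4: φ=270°, α=345°
  cosα=0.9659 sinα=-0.2588 | (3,2) | tMaxX 0.4762 tMaxY 0.8500 | tΔX 1.0353 tΔY 3.8637
    t=0.4762 [x] (4,2) — stop
  → r_4 = 0.4762

ranges = [2.8781, 2.6296, 1.2630, 0.4762]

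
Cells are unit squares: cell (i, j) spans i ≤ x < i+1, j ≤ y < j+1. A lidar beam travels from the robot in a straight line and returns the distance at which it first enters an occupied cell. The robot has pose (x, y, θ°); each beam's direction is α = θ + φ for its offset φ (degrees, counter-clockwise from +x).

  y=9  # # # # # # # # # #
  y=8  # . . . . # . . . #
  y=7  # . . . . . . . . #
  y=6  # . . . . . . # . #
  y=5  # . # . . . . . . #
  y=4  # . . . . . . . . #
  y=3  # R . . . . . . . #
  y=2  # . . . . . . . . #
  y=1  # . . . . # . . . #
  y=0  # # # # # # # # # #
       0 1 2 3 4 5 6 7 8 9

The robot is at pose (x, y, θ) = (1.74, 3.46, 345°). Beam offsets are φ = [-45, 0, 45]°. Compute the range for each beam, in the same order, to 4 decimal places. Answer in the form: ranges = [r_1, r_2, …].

ranges = [2.8406, 7.5161, 6.0737]

beam 1: φ=-45°, α=300°
  d=(0.5000,-0.8660)  start (1,3)  tX=0.5200 tY=0.5312  stride 1/|dx|=2.0000 1/|dy|=1.1547
    cross x-line → (2,3), t=0.5200
    cross y-line → (2,2), t=0.5312
    cross y-line → (2,1), t=1.6859
    cross x-line → (3,1), t=2.5200
    cross y-line → (3,0), t=2.8406 (wall)
  → r_1 = 2.8406
beam 2: φ=0°, α=345°
  d=(0.9659,-0.2588)  start (1,3)  tX=0.2692 tY=1.7773  stride 1/|dx|=1.0353 1/|dy|=3.8637
    cross x-line → (2,3), t=0.2692
    cross x-line → (3,3), t=1.3044
    cross y-line → (3,2), t=1.7773
    cross x-line → (4,2), t=2.3397
    cross x-line → (5,2), t=3.3750
    cross x-line → (6,2), t=4.4103
    cross x-line → (7,2), t=5.4456
    cross y-line → (7,1), t=5.6410
    cross x-line → (8,1), t=6.4808
    cross x-line → (9,1), t=7.5161 (wall)
  → r_2 = 7.5161
beam 3: φ=45°, α=30°
  d=(0.8660,0.5000)  start (1,3)  tX=0.3002 tY=1.0800  stride 1/|dx|=1.1547 1/|dy|=2.0000
    cross x-line → (2,3), t=0.3002
    cross y-line → (2,4), t=1.0800
    cross x-line → (3,4), t=1.4549
    cross x-line → (4,4), t=2.6096
    cross y-line → (4,5), t=3.0800
    cross x-line → (5,5), t=3.7643
    cross x-line → (6,5), t=4.9190
    cross y-line → (6,6), t=5.0800
    cross x-line → (7,6), t=6.0737 (wall)
  → r_3 = 6.0737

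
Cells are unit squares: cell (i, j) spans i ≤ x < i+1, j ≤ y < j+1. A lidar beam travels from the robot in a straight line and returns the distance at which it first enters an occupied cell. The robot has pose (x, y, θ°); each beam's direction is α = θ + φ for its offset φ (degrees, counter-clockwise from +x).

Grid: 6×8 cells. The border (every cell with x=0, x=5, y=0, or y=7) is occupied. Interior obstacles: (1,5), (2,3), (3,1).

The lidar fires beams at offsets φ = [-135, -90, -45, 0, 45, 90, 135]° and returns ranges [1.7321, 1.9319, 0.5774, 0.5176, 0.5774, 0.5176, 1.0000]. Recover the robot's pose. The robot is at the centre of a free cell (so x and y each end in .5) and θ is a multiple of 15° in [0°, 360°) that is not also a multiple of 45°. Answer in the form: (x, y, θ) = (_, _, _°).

(x, y, θ) = (1.5, 1.5, 195°)

Candidates: 21 free-cell centres × 16 headings = 336 poses. Raycast each; keep the one whose scan matches to 4 dp.
  (2.5, 4.5, 75°): beam 1 = 0.5774 ≠ 1.7321 ✗
  (1.5, 1.5, 300°): beam 1 = 0.5176 ≠ 1.7321 ✗
  (3.5, 5.5, 75°): beam 1 = 3.0000 ≠ 1.7321 ✗
  (4.5, 2.5, 75°): beam 1 = 1.0000 ≠ 1.7321 ✗
  (3.5, 6.5, 75°): beam 1 = 3.0000 ≠ 1.7321 ✗
  …
  (1.5, 1.5, 195°): r_1=1.7321, r_2=1.9319, r_3=0.5774, r_4=0.5176, r_5=0.5774, r_6=0.5176, r_7=1.0000 — all match ✓
No second candidate reproduces the full scan.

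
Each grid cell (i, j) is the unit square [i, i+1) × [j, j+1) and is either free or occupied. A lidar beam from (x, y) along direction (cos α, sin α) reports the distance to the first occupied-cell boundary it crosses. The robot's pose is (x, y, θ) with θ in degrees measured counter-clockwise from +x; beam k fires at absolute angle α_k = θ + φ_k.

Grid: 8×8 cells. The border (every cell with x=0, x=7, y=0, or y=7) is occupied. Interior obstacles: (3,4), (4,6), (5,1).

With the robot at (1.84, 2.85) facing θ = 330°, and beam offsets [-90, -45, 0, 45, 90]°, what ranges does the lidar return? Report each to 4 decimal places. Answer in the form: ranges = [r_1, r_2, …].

beam 1: φ=-90°, α=240°
  cosα=-0.5000 sinα=-0.8660 | (1,2) | tMaxX 1.6800 tMaxY 0.9815 | tΔX 2.0000 tΔY 1.1547
    t=0.9815 [y] (1,1)
    t=1.6800 [x] (0,1) — stop
  → r_1 = 1.6800
beam 2: φ=-45°, α=285°
  cosα=0.2588 sinα=-0.9659 | (1,2) | tMaxX 0.6182 tMaxY 0.8800 | tΔX 3.8637 tΔY 1.0353
    t=0.6182 [x] (2,2)
    t=0.8800 [y] (2,1)
    t=1.9153 [y] (2,0) — stop
  → r_2 = 1.9153
beam 3: φ=0°, α=330°
  cosα=0.8660 sinα=-0.5000 | (1,2) | tMaxX 0.1848 tMaxY 1.7000 | tΔX 1.1547 tΔY 2.0000
    t=0.1848 [x] (2,2)
    t=1.3395 [x] (3,2)
    t=1.7000 [y] (3,1)
    t=2.4942 [x] (4,1)
    t=3.6489 [x] (5,1) — stop
  → r_3 = 3.6489
beam 4: φ=45°, α=15°
  cosα=0.9659 sinα=0.2588 | (1,2) | tMaxX 0.1656 tMaxY 0.5796 | tΔX 1.0353 tΔY 3.8637
    t=0.1656 [x] (2,2)
    t=0.5796 [y] (2,3)
    t=1.2009 [x] (3,3)
    t=2.2362 [x] (4,3)
    t=3.2715 [x] (5,3)
    t=4.3067 [x] (6,3)
    t=4.4433 [y] (6,4)
    t=5.3420 [x] (7,4) — stop
  → r_4 = 5.3420
beam 5: φ=90°, α=60°
  cosα=0.5000 sinα=0.8660 | (1,2) | tMaxX 0.3200 tMaxY 0.1732 | tΔX 2.0000 tΔY 1.1547
    t=0.1732 [y] (1,3)
    t=0.3200 [x] (2,3)
    t=1.3279 [y] (2,4)
    t=2.3200 [x] (3,4) — stop
  → r_5 = 2.3200

ranges = [1.6800, 1.9153, 3.6489, 5.3420, 2.3200]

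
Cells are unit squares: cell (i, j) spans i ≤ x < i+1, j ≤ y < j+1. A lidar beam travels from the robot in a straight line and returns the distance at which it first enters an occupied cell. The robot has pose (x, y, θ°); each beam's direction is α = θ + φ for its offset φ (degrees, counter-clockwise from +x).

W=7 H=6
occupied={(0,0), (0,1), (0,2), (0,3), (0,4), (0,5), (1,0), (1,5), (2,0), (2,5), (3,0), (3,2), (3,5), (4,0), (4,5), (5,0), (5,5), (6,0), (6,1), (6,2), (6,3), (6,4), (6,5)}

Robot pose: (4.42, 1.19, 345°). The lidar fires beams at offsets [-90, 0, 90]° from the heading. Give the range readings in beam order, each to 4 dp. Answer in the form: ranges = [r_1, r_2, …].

beam 1: φ=-90°, α=255°
  d=(-0.2588,-0.9659)  start (4,1)  tX=1.6228 tY=0.1967  stride 1/|dx|=3.8637 1/|dy|=1.0353
    cross y-line → (4,0), t=0.1967 (wall)
  → r_1 = 0.1967
beam 2: φ=0°, α=345°
  d=(0.9659,-0.2588)  start (4,1)  tX=0.6005 tY=0.7341  stride 1/|dx|=1.0353 1/|dy|=3.8637
    cross x-line → (5,1), t=0.6005
    cross y-line → (5,0), t=0.7341 (wall)
  → r_2 = 0.7341
beam 3: φ=90°, α=75°
  d=(0.2588,0.9659)  start (4,1)  tX=2.2409 tY=0.8386  stride 1/|dx|=3.8637 1/|dy|=1.0353
    cross y-line → (4,2), t=0.8386
    cross y-line → (4,3), t=1.8738
    cross x-line → (5,3), t=2.2409
    cross y-line → (5,4), t=2.9091
    cross y-line → (5,5), t=3.9444 (wall)
  → r_3 = 3.9444

ranges = [0.1967, 0.7341, 3.9444]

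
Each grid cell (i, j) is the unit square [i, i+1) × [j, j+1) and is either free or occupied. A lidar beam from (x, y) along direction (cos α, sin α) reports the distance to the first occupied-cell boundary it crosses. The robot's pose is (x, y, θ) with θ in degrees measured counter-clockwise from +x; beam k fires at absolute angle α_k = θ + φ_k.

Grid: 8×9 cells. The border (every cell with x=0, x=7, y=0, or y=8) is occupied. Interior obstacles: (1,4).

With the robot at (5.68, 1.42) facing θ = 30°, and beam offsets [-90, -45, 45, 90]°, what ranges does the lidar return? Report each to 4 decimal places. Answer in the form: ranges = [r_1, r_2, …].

ranges = [0.4850, 1.3666, 5.1001, 7.5979]

beam 1: φ=-90°, α=300°
  direction (0.5000, -0.8660); cell (5,1); t to first gridline: x 0.6400, y 0.4850 (then +2.0000 / +1.1547)
    (5,0) via y @ 0.4850  # hit
  → r_1 = 0.4850
beam 2: φ=-45°, α=345°
  direction (0.9659, -0.2588); cell (5,1); t to first gridline: x 0.3313, y 1.6228 (then +1.0353 / +3.8637)
    (6,1) via x @ 0.3313
    (7,1) via x @ 1.3666  # hit
  → r_2 = 1.3666
beam 3: φ=45°, α=75°
  direction (0.2588, 0.9659); cell (5,1); t to first gridline: x 1.2364, y 0.6005 (then +3.8637 / +1.0353)
    (5,2) via y @ 0.6005
    (6,2) via x @ 1.2364
    (6,3) via y @ 1.6357
    (6,4) via y @ 2.6710
    (6,5) via y @ 3.7063
    (6,6) via y @ 4.7416
    (7,6) via x @ 5.1001  # hit
  → r_3 = 5.1001
beam 4: φ=90°, α=120°
  direction (-0.5000, 0.8660); cell (5,1); t to first gridline: x 1.3600, y 0.6697 (then +2.0000 / +1.1547)
    (5,2) via y @ 0.6697
    (4,2) via x @ 1.3600
    (4,3) via y @ 1.8244
    (4,4) via y @ 2.9791
    (3,4) via x @ 3.3600
    (3,5) via y @ 4.1338
    (3,6) via y @ 5.2885
    (2,6) via x @ 5.3600
    (2,7) via y @ 6.4432
    (1,7) via x @ 7.3600
    (1,8) via y @ 7.5979  # hit
  → r_4 = 7.5979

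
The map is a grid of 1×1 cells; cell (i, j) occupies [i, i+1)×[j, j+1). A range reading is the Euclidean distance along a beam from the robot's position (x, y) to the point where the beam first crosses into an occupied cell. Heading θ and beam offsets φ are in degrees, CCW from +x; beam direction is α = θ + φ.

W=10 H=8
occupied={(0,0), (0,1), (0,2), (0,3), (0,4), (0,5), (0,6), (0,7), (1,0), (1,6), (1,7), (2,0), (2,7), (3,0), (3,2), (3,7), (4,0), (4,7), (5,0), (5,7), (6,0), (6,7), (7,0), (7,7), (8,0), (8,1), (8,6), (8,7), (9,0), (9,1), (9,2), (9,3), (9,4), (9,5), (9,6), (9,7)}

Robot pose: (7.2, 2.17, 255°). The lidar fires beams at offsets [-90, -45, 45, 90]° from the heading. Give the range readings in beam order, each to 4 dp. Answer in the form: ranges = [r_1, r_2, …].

beam 1: φ=-90°, α=165°
  d=(-0.9659,0.2588)  start (7,2)  tX=0.2071 tY=3.2069  stride 1/|dx|=1.0353 1/|dy|=3.8637
    cross x-line → (6,2), t=0.2071
    cross x-line → (5,2), t=1.2423
    cross x-line → (4,2), t=2.2776
    cross y-line → (4,3), t=3.2069
    cross x-line → (3,3), t=3.3129
    cross x-line → (2,3), t=4.3482
    cross x-line → (1,3), t=5.3834
    cross x-line → (0,3), t=6.4187 (wall)
  → r_1 = 6.4187
beam 2: φ=-45°, α=210°
  d=(-0.8660,-0.5000)  start (7,2)  tX=0.2309 tY=0.3400  stride 1/|dx|=1.1547 1/|dy|=2.0000
    cross x-line → (6,2), t=0.2309
    cross y-line → (6,1), t=0.3400
    cross x-line → (5,1), t=1.3856
    cross y-line → (5,0), t=2.3400 (wall)
  → r_2 = 2.3400
beam 3: φ=45°, α=300°
  d=(0.5000,-0.8660)  start (7,2)  tX=1.6000 tY=0.1963  stride 1/|dx|=2.0000 1/|dy|=1.1547
    cross y-line → (7,1), t=0.1963
    cross y-line → (7,0), t=1.3510 (wall)
  → r_3 = 1.3510
beam 4: φ=90°, α=345°
  d=(0.9659,-0.2588)  start (7,2)  tX=0.8282 tY=0.6568  stride 1/|dx|=1.0353 1/|dy|=3.8637
    cross y-line → (7,1), t=0.6568
    cross x-line → (8,1), t=0.8282 (wall)
  → r_4 = 0.8282

ranges = [6.4187, 2.3400, 1.3510, 0.8282]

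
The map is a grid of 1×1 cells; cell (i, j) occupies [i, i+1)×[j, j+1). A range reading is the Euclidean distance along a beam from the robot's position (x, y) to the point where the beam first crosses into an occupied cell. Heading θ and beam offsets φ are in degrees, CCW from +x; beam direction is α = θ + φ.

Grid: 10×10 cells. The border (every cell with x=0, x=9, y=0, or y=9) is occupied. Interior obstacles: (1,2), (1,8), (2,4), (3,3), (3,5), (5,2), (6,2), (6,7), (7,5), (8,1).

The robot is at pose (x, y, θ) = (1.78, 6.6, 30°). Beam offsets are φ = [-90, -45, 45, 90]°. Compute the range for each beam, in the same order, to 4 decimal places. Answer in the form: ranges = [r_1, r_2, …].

ranges = [1.8475, 5.4041, 2.4847, 1.5600]

beam 1: φ=-90°, α=300°
  cosα=0.5000 sinα=-0.8660 | (1,6) | tMaxX 0.4400 tMaxY 0.6928 | tΔX 2.0000 tΔY 1.1547
    t=0.4400 [x] (2,6)
    t=0.6928 [y] (2,5)
    t=1.8475 [y] (2,4) — stop
  → r_1 = 1.8475
beam 2: φ=-45°, α=345°
  cosα=0.9659 sinα=-0.2588 | (1,6) | tMaxX 0.2278 tMaxY 2.3182 | tΔX 1.0353 tΔY 3.8637
    t=0.2278 [x] (2,6)
    t=1.2630 [x] (3,6)
    t=2.2983 [x] (4,6)
    t=2.3182 [y] (4,5)
    t=3.3336 [x] (5,5)
    t=4.3689 [x] (6,5)
    t=5.4041 [x] (7,5) — stop
  → r_2 = 5.4041
beam 3: φ=45°, α=75°
  cosα=0.2588 sinα=0.9659 | (1,6) | tMaxX 0.8500 tMaxY 0.4141 | tΔX 3.8637 tΔY 1.0353
    t=0.4141 [y] (1,7)
    t=0.8500 [x] (2,7)
    t=1.4494 [y] (2,8)
    t=2.4847 [y] (2,9) — stop
  → r_3 = 2.4847
beam 4: φ=90°, α=120°
  cosα=-0.5000 sinα=0.8660 | (1,6) | tMaxX 1.5600 tMaxY 0.4619 | tΔX 2.0000 tΔY 1.1547
    t=0.4619 [y] (1,7)
    t=1.5600 [x] (0,7) — stop
  → r_4 = 1.5600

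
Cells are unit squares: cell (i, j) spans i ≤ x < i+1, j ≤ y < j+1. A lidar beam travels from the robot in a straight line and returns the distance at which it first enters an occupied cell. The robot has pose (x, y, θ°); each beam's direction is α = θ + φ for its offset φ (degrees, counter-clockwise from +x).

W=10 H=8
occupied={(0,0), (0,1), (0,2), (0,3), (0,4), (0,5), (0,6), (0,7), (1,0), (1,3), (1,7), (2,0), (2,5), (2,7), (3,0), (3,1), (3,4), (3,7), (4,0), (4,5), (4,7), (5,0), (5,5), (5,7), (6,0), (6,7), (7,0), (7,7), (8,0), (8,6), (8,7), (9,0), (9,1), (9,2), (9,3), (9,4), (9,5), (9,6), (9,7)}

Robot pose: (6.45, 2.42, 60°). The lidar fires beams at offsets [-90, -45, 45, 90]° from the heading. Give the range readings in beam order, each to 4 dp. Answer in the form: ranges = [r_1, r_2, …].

beam 1: φ=-90°, α=330°
  cosα=0.8660 sinα=-0.5000 | (6,2) | tMaxX 0.6351 tMaxY 0.8400 | tΔX 1.1547 tΔY 2.0000
    t=0.6351 [x] (7,2)
    t=0.8400 [y] (7,1)
    t=1.7898 [x] (8,1)
    t=2.8400 [y] (8,0) — stop
  → r_1 = 2.8400
beam 2: φ=-45°, α=15°
  cosα=0.9659 sinα=0.2588 | (6,2) | tMaxX 0.5694 tMaxY 2.2409 | tΔX 1.0353 tΔY 3.8637
    t=0.5694 [x] (7,2)
    t=1.6047 [x] (8,2)
    t=2.2409 [y] (8,3)
    t=2.6400 [x] (9,3) — stop
  → r_2 = 2.6400
beam 3: φ=45°, α=105°
  cosα=-0.2588 sinα=0.9659 | (6,2) | tMaxX 1.7387 tMaxY 0.6005 | tΔX 3.8637 tΔY 1.0353
    t=0.6005 [y] (6,3)
    t=1.6357 [y] (6,4)
    t=1.7387 [x] (5,4)
    t=2.6710 [y] (5,5) — stop
  → r_3 = 2.6710
beam 4: φ=90°, α=150°
  cosα=-0.8660 sinα=0.5000 | (6,2) | tMaxX 0.5196 tMaxY 1.1600 | tΔX 1.1547 tΔY 2.0000
    t=0.5196 [x] (5,2)
    t=1.1600 [y] (5,3)
    t=1.6743 [x] (4,3)
    t=2.8290 [x] (3,3)
    t=3.1600 [y] (3,4) — stop
  → r_4 = 3.1600

ranges = [2.8400, 2.6400, 2.6710, 3.1600]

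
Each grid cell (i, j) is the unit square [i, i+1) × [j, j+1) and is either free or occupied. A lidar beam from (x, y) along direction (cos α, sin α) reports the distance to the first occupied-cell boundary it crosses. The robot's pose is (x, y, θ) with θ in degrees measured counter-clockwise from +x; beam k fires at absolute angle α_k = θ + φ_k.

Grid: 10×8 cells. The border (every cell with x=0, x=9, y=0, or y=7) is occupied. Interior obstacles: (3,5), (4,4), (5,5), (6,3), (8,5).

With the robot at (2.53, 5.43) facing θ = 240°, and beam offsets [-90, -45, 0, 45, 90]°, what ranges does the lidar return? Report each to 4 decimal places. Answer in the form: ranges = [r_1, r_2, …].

beam 1: φ=-90°, α=150°
  dir = (cos 150°, sin 150°) = (-0.8660, 0.5000); from cell (2,5)
  next x-line at t=0.6120, next y-line at t=1.1400; Δt_x=1.1547, Δt_y=2.0000
    x: enter (1,5) at t=0.6120
    y: enter (1,6) at t=1.1400
    x: enter (0,6) at t=1.7667 ← occupied
  → r_1 = 1.7667
beam 2: φ=-45°, α=195°
  dir = (cos 195°, sin 195°) = (-0.9659, -0.2588); from cell (2,5)
  next x-line at t=0.5487, next y-line at t=1.6614; Δt_x=1.0353, Δt_y=3.8637
    x: enter (1,5) at t=0.5487
    x: enter (0,5) at t=1.5840 ← occupied
  → r_2 = 1.5840
beam 3: φ=0°, α=240°
  dir = (cos 240°, sin 240°) = (-0.5000, -0.8660); from cell (2,5)
  next x-line at t=1.0600, next y-line at t=0.4965; Δt_x=2.0000, Δt_y=1.1547
    y: enter (2,4) at t=0.4965
    x: enter (1,4) at t=1.0600
    y: enter (1,3) at t=1.6512
    y: enter (1,2) at t=2.8059
    x: enter (0,2) at t=3.0600 ← occupied
  → r_3 = 3.0600
beam 4: φ=45°, α=285°
  dir = (cos 285°, sin 285°) = (0.2588, -0.9659); from cell (2,5)
  next x-line at t=1.8159, next y-line at t=0.4452; Δt_x=3.8637, Δt_y=1.0353
    y: enter (2,4) at t=0.4452
    y: enter (2,3) at t=1.4804
    x: enter (3,3) at t=1.8159
    y: enter (3,2) at t=2.5157
    y: enter (3,1) at t=3.5510
    y: enter (3,0) at t=4.5863 ← occupied
  → r_4 = 4.5863
beam 5: φ=90°, α=330°
  dir = (cos 330°, sin 330°) = (0.8660, -0.5000); from cell (2,5)
  next x-line at t=0.5427, next y-line at t=0.8600; Δt_x=1.1547, Δt_y=2.0000
    x: enter (3,5) at t=0.5427 ← occupied
  → r_5 = 0.5427

ranges = [1.7667, 1.5840, 3.0600, 4.5863, 0.5427]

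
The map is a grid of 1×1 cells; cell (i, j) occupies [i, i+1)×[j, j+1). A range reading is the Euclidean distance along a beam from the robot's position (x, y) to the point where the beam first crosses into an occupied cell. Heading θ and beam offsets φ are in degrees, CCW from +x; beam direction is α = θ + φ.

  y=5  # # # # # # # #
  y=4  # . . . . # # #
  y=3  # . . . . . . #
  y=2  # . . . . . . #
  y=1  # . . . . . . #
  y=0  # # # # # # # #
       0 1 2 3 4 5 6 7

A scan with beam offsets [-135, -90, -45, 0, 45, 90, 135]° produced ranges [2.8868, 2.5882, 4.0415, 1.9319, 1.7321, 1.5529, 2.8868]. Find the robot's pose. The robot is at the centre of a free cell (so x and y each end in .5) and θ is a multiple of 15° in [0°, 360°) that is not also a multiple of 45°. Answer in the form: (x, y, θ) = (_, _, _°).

Candidates: 22 free-cell centres × 16 headings = 352 poses. Raycast each; keep the one whose scan matches to 4 dp.
  (2.5, 2.5, 240°): beam 1 = 2.5882 ≠ 2.8868 ✗
  (4.5, 3.5, 15°): beam 3 = 2.8868 ≠ 4.0415 ✗
  (4.5, 2.5, 285°): beam 1 = 4.0415 ≠ 2.8868 ✗
  …
  (3.5, 3.5, 15°): r_1=2.8868, r_2=2.5882, r_3=4.0415, r_4=1.9319, r_5=1.7321, r_6=1.5529, r_7=2.8868 — all match ✓
No second candidate reproduces the full scan.

(x, y, θ) = (3.5, 3.5, 15°)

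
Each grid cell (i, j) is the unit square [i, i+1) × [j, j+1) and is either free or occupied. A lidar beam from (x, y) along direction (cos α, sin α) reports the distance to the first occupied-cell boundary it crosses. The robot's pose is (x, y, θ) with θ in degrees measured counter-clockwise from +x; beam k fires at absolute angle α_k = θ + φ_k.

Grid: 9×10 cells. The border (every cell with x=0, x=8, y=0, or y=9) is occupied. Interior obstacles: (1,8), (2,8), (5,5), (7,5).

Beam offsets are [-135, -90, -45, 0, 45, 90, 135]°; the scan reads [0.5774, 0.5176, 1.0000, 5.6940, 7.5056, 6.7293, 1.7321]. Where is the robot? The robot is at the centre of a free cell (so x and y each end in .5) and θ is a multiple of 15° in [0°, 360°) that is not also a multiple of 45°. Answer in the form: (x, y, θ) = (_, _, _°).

(x, y, θ) = (1.5, 6.5, 285°)

The pose lattice has 52·16 = 832 candidates. Test each by forward raycasting.
  (7.5, 2.5, 300°): beam 1 = 6.7293 ≠ 0.5774 ✗
  (6.5, 4.5, 210°): beam 1 = 4.6587 ≠ 0.5774 ✗
  (4.5, 8.5, 195°): beam 4 = 1.5529 ≠ 5.6940 ✗
  (5.5, 3.5, 345°): beam 1 = 5.0000 ≠ 0.5774 ✗
  …
  (1.5, 6.5, 285°): r_1=0.5774, r_2=0.5176, r_3=1.0000, r_4=5.6940, r_5=7.5056, r_6=6.7293, r_7=1.7321 — all match ✓
Only this pose fits every beam.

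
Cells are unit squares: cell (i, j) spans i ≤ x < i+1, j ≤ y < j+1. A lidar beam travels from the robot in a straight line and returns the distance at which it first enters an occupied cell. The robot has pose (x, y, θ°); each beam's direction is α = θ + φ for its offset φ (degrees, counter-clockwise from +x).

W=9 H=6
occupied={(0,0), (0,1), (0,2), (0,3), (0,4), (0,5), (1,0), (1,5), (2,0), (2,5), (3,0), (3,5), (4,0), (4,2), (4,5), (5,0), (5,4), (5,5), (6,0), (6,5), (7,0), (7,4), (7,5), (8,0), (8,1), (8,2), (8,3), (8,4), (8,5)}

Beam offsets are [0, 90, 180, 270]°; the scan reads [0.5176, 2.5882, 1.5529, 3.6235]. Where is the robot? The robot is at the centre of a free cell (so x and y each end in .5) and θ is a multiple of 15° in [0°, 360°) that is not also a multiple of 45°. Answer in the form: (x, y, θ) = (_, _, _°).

Candidates: 25 free-cell centres × 16 headings = 400 poses. Raycast each; keep the one whose scan matches to 4 dp.
  (3.5, 4.5, 60°): beam 1 = 0.5774 ≠ 0.5176 ✗
  (2.5, 3.5, 150°): beam 1 = 1.7321 ≠ 0.5176 ✗
  (5.5, 2.5, 195°): beam 2 = 1.5529 ≠ 2.5882 ✗
  (1.5, 2.5, 165°): beam 2 = 1.5529 ≠ 2.5882 ✗
  (5.5, 1.5, 150°): beam 1 = 1.0000 ≠ 0.5176 ✗
  …
  (4.5, 3.5, 285°): r_1=0.5176, r_2=2.5882, r_3=1.5529, r_4=3.6235 — all match ✓
Unique over the lattice → pose = (4.5, 3.5, 285°).

(x, y, θ) = (4.5, 3.5, 285°)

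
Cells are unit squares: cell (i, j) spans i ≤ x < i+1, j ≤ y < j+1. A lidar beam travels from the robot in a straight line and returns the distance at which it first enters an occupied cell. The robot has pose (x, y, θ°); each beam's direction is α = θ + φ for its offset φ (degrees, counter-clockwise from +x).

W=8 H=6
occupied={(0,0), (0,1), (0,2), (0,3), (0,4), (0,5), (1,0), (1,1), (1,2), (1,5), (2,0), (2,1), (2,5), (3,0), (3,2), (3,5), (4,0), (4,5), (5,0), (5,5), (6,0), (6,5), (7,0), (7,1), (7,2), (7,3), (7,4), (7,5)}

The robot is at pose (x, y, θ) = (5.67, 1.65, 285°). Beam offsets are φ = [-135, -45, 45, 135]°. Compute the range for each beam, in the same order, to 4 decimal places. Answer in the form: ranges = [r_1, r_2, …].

beam 1: φ=-135°, α=150°
  direction (-0.8660, 0.5000); cell (5,1); t to first gridline: x 0.7736, y 0.7000 (then +1.1547 / +2.0000)
    (5,2) via y @ 0.7000
    (4,2) via x @ 0.7736
    (3,2) via x @ 1.9283  # hit
  → r_1 = 1.9283
beam 2: φ=-45°, α=240°
  direction (-0.5000, -0.8660); cell (5,1); t to first gridline: x 1.3400, y 0.7506 (then +2.0000 / +1.1547)
    (5,0) via y @ 0.7506  # hit
  → r_2 = 0.7506
beam 3: φ=45°, α=330°
  direction (0.8660, -0.5000); cell (5,1); t to first gridline: x 0.3811, y 1.3000 (then +1.1547 / +2.0000)
    (6,1) via x @ 0.3811
    (6,0) via y @ 1.3000  # hit
  → r_3 = 1.3000
beam 4: φ=135°, α=60°
  direction (0.5000, 0.8660); cell (5,1); t to first gridline: x 0.6600, y 0.4041 (then +2.0000 / +1.1547)
    (5,2) via y @ 0.4041
    (6,2) via x @ 0.6600
    (6,3) via y @ 1.5588
    (7,3) via x @ 2.6600  # hit
  → r_4 = 2.6600

ranges = [1.9283, 0.7506, 1.3000, 2.6600]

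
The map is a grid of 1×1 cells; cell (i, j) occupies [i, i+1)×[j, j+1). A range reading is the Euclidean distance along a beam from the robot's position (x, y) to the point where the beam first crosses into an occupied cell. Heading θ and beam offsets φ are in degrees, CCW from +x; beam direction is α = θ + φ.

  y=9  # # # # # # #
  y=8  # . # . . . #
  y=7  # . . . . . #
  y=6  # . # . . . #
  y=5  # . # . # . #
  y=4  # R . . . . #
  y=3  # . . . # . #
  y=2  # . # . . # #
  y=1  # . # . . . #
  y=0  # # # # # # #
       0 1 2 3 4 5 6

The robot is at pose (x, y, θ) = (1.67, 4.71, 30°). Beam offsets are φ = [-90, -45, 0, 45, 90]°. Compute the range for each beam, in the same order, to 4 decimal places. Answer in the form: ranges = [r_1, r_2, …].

beam 1: φ=-90°, α=300°
  direction (0.5000, -0.8660); cell (1,4); t to first gridline: x 0.6600, y 0.8198 (then +2.0000 / +1.1547)
    (2,4) via x @ 0.6600
    (2,3) via y @ 0.8198
    (2,2) via y @ 1.9745  # hit
  → r_1 = 1.9745
beam 2: φ=-45°, α=345°
  direction (0.9659, -0.2588); cell (1,4); t to first gridline: x 0.3416, y 2.7432 (then +1.0353 / +3.8637)
    (2,4) via x @ 0.3416
    (3,4) via x @ 1.3769
    (4,4) via x @ 2.4122
    (4,3) via y @ 2.7432  # hit
  → r_2 = 2.7432
beam 3: φ=0°, α=30°
  direction (0.8660, 0.5000); cell (1,4); t to first gridline: x 0.3811, y 0.5800 (then +1.1547 / +2.0000)
    (2,4) via x @ 0.3811
    (2,5) via y @ 0.5800  # hit
  → r_3 = 0.5800
beam 4: φ=45°, α=75°
  direction (0.2588, 0.9659); cell (1,4); t to first gridline: x 1.2750, y 0.3002 (then +3.8637 / +1.0353)
    (1,5) via y @ 0.3002
    (2,5) via x @ 1.2750  # hit
  → r_4 = 1.2750
beam 5: φ=90°, α=120°
  direction (-0.5000, 0.8660); cell (1,4); t to first gridline: x 1.3400, y 0.3349 (then +2.0000 / +1.1547)
    (1,5) via y @ 0.3349
    (0,5) via x @ 1.3400  # hit
  → r_5 = 1.3400

ranges = [1.9745, 2.7432, 0.5800, 1.2750, 1.3400]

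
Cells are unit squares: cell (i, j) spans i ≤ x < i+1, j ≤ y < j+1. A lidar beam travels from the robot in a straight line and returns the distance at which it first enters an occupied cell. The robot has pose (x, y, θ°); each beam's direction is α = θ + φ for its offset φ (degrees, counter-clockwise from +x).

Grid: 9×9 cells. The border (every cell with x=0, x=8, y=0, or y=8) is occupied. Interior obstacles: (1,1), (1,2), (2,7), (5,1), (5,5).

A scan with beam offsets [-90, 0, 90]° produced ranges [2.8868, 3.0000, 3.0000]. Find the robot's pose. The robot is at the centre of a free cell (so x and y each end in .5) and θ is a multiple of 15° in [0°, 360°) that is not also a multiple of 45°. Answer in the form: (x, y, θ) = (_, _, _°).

The pose lattice has 44·16 = 704 candidates. Test each by forward raycasting.
  (6.5, 7.5, 75°): beam 1 = 1.5529 ≠ 2.8868 ✗
  (1.5, 5.5, 285°): beam 1 = 0.5176 ≠ 2.8868 ✗
  (1.5, 6.5, 60°): beam 1 = 7.5056 ≠ 2.8868 ✗
  …
  (2.5, 3.5, 30°): r_1=2.8868, r_2=3.0000, r_3=3.0000 — all match ✓
Only this pose fits every beam.

(x, y, θ) = (2.5, 3.5, 30°)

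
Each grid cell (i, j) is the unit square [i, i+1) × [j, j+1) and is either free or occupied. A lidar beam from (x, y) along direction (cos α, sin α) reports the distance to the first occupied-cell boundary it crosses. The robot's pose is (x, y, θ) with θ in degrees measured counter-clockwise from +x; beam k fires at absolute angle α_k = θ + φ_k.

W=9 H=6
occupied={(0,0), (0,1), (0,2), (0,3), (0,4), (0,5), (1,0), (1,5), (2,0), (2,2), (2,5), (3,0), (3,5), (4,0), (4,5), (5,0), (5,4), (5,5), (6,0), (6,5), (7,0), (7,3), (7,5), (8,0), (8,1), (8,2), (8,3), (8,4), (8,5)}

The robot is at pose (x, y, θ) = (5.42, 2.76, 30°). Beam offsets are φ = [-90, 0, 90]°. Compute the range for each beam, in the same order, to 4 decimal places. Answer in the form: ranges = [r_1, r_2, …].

ranges = [2.0323, 1.8244, 2.5865]

beam 1: φ=-90°, α=300°
  direction (0.5000, -0.8660); cell (5,2); t to first gridline: x 1.1600, y 0.8776 (then +2.0000 / +1.1547)
    (5,1) via y @ 0.8776
    (6,1) via x @ 1.1600
    (6,0) via y @ 2.0323  # hit
  → r_1 = 2.0323
beam 2: φ=0°, α=30°
  direction (0.8660, 0.5000); cell (5,2); t to first gridline: x 0.6697, y 0.4800 (then +1.1547 / +2.0000)
    (5,3) via y @ 0.4800
    (6,3) via x @ 0.6697
    (7,3) via x @ 1.8244  # hit
  → r_2 = 1.8244
beam 3: φ=90°, α=120°
  direction (-0.5000, 0.8660); cell (5,2); t to first gridline: x 0.8400, y 0.2771 (then +2.0000 / +1.1547)
    (5,3) via y @ 0.2771
    (4,3) via x @ 0.8400
    (4,4) via y @ 1.4318
    (4,5) via y @ 2.5865  # hit
  → r_3 = 2.5865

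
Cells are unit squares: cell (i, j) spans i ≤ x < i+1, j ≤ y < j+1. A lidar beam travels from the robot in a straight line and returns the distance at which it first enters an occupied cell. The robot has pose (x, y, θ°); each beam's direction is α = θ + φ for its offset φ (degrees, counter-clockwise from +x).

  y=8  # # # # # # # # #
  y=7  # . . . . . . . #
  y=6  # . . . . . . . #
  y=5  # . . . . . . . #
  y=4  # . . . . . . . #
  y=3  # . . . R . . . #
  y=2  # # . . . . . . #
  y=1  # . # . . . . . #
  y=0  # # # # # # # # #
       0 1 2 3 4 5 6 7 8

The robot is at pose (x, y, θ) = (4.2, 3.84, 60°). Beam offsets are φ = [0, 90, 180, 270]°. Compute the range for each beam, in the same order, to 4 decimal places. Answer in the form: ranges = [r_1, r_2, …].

beam 1: φ=0°, α=60°
  d=(0.5000,0.8660)  start (4,3)  tX=1.6000 tY=0.1848  stride 1/|dx|=2.0000 1/|dy|=1.1547
    cross y-line → (4,4), t=0.1848
    cross y-line → (4,5), t=1.3395
    cross x-line → (5,5), t=1.6000
    cross y-line → (5,6), t=2.4942
    cross x-line → (6,6), t=3.6000
    cross y-line → (6,7), t=3.6489
    cross y-line → (6,8), t=4.8036 (wall)
  → r_1 = 4.8036
beam 2: φ=90°, α=150°
  d=(-0.8660,0.5000)  start (4,3)  tX=0.2309 tY=0.3200  stride 1/|dx|=1.1547 1/|dy|=2.0000
    cross x-line → (3,3), t=0.2309
    cross y-line → (3,4), t=0.3200
    cross x-line → (2,4), t=1.3856
    cross y-line → (2,5), t=2.3200
    cross x-line → (1,5), t=2.5403
    cross x-line → (0,5), t=3.6950 (wall)
  → r_2 = 3.6950
beam 3: φ=180°, α=240°
  d=(-0.5000,-0.8660)  start (4,3)  tX=0.4000 tY=0.9699  stride 1/|dx|=2.0000 1/|dy|=1.1547
    cross x-line → (3,3), t=0.4000
    cross y-line → (3,2), t=0.9699
    cross y-line → (3,1), t=2.1246
    cross x-line → (2,1), t=2.4000 (wall)
  → r_3 = 2.4000
beam 4: φ=270°, α=330°
  d=(0.8660,-0.5000)  start (4,3)  tX=0.9238 tY=1.6800  stride 1/|dx|=1.1547 1/|dy|=2.0000
    cross x-line → (5,3), t=0.9238
    cross y-line → (5,2), t=1.6800
    cross x-line → (6,2), t=2.0785
    cross x-line → (7,2), t=3.2332
    cross y-line → (7,1), t=3.6800
    cross x-line → (8,1), t=4.3879 (wall)
  → r_4 = 4.3879

ranges = [4.8036, 3.6950, 2.4000, 4.3879]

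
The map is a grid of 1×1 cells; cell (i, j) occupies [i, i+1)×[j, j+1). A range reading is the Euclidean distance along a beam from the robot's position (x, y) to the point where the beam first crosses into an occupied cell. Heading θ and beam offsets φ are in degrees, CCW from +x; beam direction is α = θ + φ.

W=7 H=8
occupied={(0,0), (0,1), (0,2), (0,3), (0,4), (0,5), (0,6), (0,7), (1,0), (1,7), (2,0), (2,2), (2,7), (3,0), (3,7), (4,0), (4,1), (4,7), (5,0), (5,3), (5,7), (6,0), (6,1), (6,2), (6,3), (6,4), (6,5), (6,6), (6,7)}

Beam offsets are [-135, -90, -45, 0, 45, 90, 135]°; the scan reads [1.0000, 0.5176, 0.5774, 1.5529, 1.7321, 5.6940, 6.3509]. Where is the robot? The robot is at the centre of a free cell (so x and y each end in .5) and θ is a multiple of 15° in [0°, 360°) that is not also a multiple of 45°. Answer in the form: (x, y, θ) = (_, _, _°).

(x, y, θ) = (2.5, 6.5, 165°)

Candidates: 27 free-cell centres × 16 headings = 432 poses. Raycast each; keep the one whose scan matches to 4 dp.
  (1.5, 4.5, 195°): beam 1 = 2.8868 ≠ 1.0000 ✗
  (1.5, 5.5, 165°): beam 1 = 3.0000 ≠ 1.0000 ✗
  (5.5, 4.5, 255°): beam 1 = 2.8868 ≠ 1.0000 ✗
  …
  (2.5, 6.5, 165°): r_1=1.0000, r_2=0.5176, r_3=0.5774, r_4=1.5529, r_5=1.7321, r_6=5.6940, r_7=6.3509 — all match ✓
Unique over the lattice → pose = (2.5, 6.5, 165°).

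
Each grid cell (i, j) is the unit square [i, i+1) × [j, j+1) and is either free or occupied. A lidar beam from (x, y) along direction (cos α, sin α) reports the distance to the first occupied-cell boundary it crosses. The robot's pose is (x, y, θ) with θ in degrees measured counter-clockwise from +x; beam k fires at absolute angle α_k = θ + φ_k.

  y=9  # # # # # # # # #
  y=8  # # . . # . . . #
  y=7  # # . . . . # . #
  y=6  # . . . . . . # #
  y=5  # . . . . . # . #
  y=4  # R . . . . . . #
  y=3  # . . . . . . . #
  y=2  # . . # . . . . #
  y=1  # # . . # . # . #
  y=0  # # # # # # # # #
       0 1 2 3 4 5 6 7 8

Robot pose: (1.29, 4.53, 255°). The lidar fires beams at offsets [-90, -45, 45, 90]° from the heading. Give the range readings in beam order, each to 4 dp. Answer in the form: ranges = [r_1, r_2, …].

beam 1: φ=-90°, α=165°
  dir = (cos 165°, sin 165°) = (-0.9659, 0.2588); from cell (1,4)
  next x-line at t=0.3002, next y-line at t=1.8159; Δt_x=1.0353, Δt_y=3.8637
    x: enter (0,4) at t=0.3002 ← occupied
  → r_1 = 0.3002
beam 2: φ=-45°, α=210°
  dir = (cos 210°, sin 210°) = (-0.8660, -0.5000); from cell (1,4)
  next x-line at t=0.3349, next y-line at t=1.0600; Δt_x=1.1547, Δt_y=2.0000
    x: enter (0,4) at t=0.3349 ← occupied
  → r_2 = 0.3349
beam 3: φ=45°, α=300°
  dir = (cos 300°, sin 300°) = (0.5000, -0.8660); from cell (1,4)
  next x-line at t=1.4200, next y-line at t=0.6120; Δt_x=2.0000, Δt_y=1.1547
    y: enter (1,3) at t=0.6120
    x: enter (2,3) at t=1.4200
    y: enter (2,2) at t=1.7667
    y: enter (2,1) at t=2.9214
    x: enter (3,1) at t=3.4200
    y: enter (3,0) at t=4.0761 ← occupied
  → r_3 = 4.0761
beam 4: φ=90°, α=345°
  dir = (cos 345°, sin 345°) = (0.9659, -0.2588); from cell (1,4)
  next x-line at t=0.7350, next y-line at t=2.0478; Δt_x=1.0353, Δt_y=3.8637
    x: enter (2,4) at t=0.7350
    x: enter (3,4) at t=1.7703
    y: enter (3,3) at t=2.0478
    x: enter (4,3) at t=2.8056
    x: enter (5,3) at t=3.8409
    x: enter (6,3) at t=4.8762
    x: enter (7,3) at t=5.9114
    y: enter (7,2) at t=5.9115
    x: enter (8,2) at t=6.9467 ← occupied
  → r_4 = 6.9467

ranges = [0.3002, 0.3349, 4.0761, 6.9467]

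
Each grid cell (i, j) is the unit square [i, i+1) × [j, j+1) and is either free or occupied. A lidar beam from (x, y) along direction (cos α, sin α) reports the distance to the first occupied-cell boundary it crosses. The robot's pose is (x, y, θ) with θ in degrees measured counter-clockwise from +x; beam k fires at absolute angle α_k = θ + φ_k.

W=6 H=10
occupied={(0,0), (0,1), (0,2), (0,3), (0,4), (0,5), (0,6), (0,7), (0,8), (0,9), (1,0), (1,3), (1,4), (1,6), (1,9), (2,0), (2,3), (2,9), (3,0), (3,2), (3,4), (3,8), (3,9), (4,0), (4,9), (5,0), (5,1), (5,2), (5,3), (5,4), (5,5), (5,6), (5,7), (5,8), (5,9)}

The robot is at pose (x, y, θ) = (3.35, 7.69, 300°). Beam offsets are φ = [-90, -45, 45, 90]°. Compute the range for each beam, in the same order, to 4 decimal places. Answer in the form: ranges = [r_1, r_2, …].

beam 1: φ=-90°, α=210°
  direction (-0.8660, -0.5000); cell (3,7); t to first gridline: x 0.4041, y 1.3800 (then +1.1547 / +2.0000)
    (2,7) via x @ 0.4041
    (2,6) via y @ 1.3800
    (1,6) via x @ 1.5588  # hit
  → r_1 = 1.5588
beam 2: φ=-45°, α=255°
  direction (-0.2588, -0.9659); cell (3,7); t to first gridline: x 1.3523, y 0.7143 (then +3.8637 / +1.0353)
    (3,6) via y @ 0.7143
    (2,6) via x @ 1.3523
    (2,5) via y @ 1.7496
    (2,4) via y @ 2.7849
    (2,3) via y @ 3.8202  # hit
  → r_2 = 3.8202
beam 3: φ=45°, α=345°
  direction (0.9659, -0.2588); cell (3,7); t to first gridline: x 0.6729, y 2.6660 (then +1.0353 / +3.8637)
    (4,7) via x @ 0.6729
    (5,7) via x @ 1.7082  # hit
  → r_3 = 1.7082
beam 4: φ=90°, α=30°
  direction (0.8660, 0.5000); cell (3,7); t to first gridline: x 0.7506, y 0.6200 (then +1.1547 / +2.0000)
    (3,8) via y @ 0.6200  # hit
  → r_4 = 0.6200

ranges = [1.5588, 3.8202, 1.7082, 0.6200]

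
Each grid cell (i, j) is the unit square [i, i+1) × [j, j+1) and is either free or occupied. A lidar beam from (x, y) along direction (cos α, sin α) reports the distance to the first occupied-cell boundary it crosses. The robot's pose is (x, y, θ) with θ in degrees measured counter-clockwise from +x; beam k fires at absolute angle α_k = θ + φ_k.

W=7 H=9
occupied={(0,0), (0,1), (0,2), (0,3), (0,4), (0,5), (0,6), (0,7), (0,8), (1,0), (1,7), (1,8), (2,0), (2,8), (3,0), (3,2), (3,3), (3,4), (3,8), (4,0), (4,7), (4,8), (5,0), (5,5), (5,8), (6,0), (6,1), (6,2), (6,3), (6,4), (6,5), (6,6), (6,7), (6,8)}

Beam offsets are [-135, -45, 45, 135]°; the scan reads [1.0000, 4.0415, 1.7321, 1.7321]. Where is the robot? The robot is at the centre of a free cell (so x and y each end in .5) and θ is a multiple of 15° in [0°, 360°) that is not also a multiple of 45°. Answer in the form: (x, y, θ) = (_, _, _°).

The pose lattice has 29·16 = 464 candidates. Test each by forward raycasting.
  (2.5, 7.5, 300°): beam 1 = 0.5176 ≠ 1.0000 ✗
  (1.5, 6.5, 285°): beam 1 = 0.5774 ≠ 1.0000 ✗
  (4.5, 1.5, 285°): beam 2 = 0.5774 ≠ 4.0415 ✗
  (5.5, 3.5, 300°): beam 1 = 1.5529 ≠ 1.0000 ✗
  …
  (2.5, 5.5, 75°): r_1=1.0000, r_2=4.0415, r_3=1.7321, r_4=1.7321 — all match ✓
No second candidate reproduces the full scan.

(x, y, θ) = (2.5, 5.5, 75°)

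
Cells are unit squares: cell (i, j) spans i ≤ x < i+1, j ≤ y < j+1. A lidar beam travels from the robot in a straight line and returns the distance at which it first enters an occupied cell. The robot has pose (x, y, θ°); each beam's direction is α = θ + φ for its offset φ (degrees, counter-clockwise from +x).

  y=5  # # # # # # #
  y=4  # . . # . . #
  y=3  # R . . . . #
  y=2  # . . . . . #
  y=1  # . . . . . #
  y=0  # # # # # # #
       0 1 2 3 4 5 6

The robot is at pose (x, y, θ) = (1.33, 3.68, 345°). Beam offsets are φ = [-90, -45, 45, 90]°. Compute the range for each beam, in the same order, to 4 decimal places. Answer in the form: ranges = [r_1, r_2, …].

ranges = [1.2750, 3.0946, 1.9283, 1.3666]

beam 1: φ=-90°, α=255°
  direction (-0.2588, -0.9659); cell (1,3); t to first gridline: x 1.2750, y 0.7040 (then +3.8637 / +1.0353)
    (1,2) via y @ 0.7040
    (0,2) via x @ 1.2750  # hit
  → r_1 = 1.2750
beam 2: φ=-45°, α=300°
  direction (0.5000, -0.8660); cell (1,3); t to first gridline: x 1.3400, y 0.7852 (then +2.0000 / +1.1547)
    (1,2) via y @ 0.7852
    (2,2) via x @ 1.3400
    (2,1) via y @ 1.9399
    (2,0) via y @ 3.0946  # hit
  → r_2 = 3.0946
beam 3: φ=45°, α=30°
  direction (0.8660, 0.5000); cell (1,3); t to first gridline: x 0.7736, y 0.6400 (then +1.1547 / +2.0000)
    (1,4) via y @ 0.6400
    (2,4) via x @ 0.7736
    (3,4) via x @ 1.9283  # hit
  → r_3 = 1.9283
beam 4: φ=90°, α=75°
  direction (0.2588, 0.9659); cell (1,3); t to first gridline: x 2.5887, y 0.3313 (then +3.8637 / +1.0353)
    (1,4) via y @ 0.3313
    (1,5) via y @ 1.3666  # hit
  → r_4 = 1.3666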